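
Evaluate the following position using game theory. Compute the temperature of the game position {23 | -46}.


The game is {23 | -46}, a switch {a | b} with numbers a > b.
Cooling {a | b} by t gives {a - t | b + t}, which stops being hot when a - t = b + t, i.e. at t = (a - b)/2. So the temperature of a switch is (a - b)/2.
Temperature = (Left option - Right option) / 2
= (23 - (-46)) / 2
= 69 / 2
= 69/2

69/2


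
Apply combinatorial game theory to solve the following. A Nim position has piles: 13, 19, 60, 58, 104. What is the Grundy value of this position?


We need the XOR (exclusive or) of all pile sizes.
After XOR-ing pile 1 (size 13): 0 XOR 13 = 13
After XOR-ing pile 2 (size 19): 13 XOR 19 = 30
After XOR-ing pile 3 (size 60): 30 XOR 60 = 34
After XOR-ing pile 4 (size 58): 34 XOR 58 = 24
After XOR-ing pile 5 (size 104): 24 XOR 104 = 112
The Nim-value of this position is 112.

112


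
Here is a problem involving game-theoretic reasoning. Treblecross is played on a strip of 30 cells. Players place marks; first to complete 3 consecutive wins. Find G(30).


Treblecross: place X on empty cells; 3-in-a-row wins.
Playing within two cells of an existing X lets the opponent win at once, so sensible play treats the cells i-2..i+2 around each X as dead. The player left with no safe cell loses, so this is a normal-play take-away game on strips of safe cells.
Placing X at cell i (0-indexed) of a strip of k safe cells leaves independent strips of sizes max(0, i-2) and max(0, k-i-3). Hence G(k) = mex{ G(max(0,i-2)) XOR G(max(0,k-i-3)) : 0 <= i < k }, with G(0) = 0.
G(1): splits (0,0):0^0=0 -> mex({0}) = 1
G(2): splits (0,0):0^0=0 -> mex({0}) = 1
G(3): splits (0,0):0^0=0 -> mex({0}) = 1
G(4): splits (0,1):0^1=1 (0,0):0^0=0 -> mex({0, 1}) = 2
G(5): splits (0,2):0^1=1 (0,1):0^1=1 (0,0):0^0=0 -> mex({0, 1}) = 2
G(6) = mex({1}) = 0
G(7) = mex({0, 1, 2}) = 3
G(8) = mex({0, 1, 2}) = 3
G(9) = mex({0, 2}) = 1
G(10) = mex({0, 2, 3}) = 1
G(11) = mex({0, 3}) = 1
G(12) = mex({1, 3}) = 0
G(13) = mex({0, 1, 2, 3}) = 4
G(14) = mex({0, 1, 2}) = 3
G(15) = mex({0, 1, 2}) = 3
G(16) = mex({0, 1, 2, 4}) = 3
G(17) = mex({0, 1, 3, 4}) = 2
G(18) = mex({0, 1, 3, 4}) = 2
G(19) = mex({0, 1, 3, 5}) = 2
G(20) = mex({0, 1, 2, 3, 5}) = 4
G(21) = mex({0, 1, 2, 3, 5}) = 4
G(22) = mex({1, 2, 6}) = 0
G(23) = mex({0, 1, 2, 3, 4, 6}) = 5
G(24) = mex({0, 1, 2, 3, 4}) = 5
G(25) = mex({0, 1, 3, 4, 7}) = 2
G(26) = mex({0, 1, 3, 4, 5, 7}) = 2
G(27) = mex({0, 1, 3, 5}) = 2
G(28) = mex({0, 1, 2, 5}) = 3
G(29) = mex({0, 1, 2, 4, 5, 6}) = 3
G(30) = mex({1, 2, 4, 6}) = 0
Therefore G(30) = 0.

0


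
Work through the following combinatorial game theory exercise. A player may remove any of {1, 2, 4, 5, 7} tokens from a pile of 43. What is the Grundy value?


The subtraction set is S = {1, 2, 4, 5, 7}.
G(k) = mex{ G(k - s) : s in S, s <= k }. We compute iteratively: G(0) = 0.
G(1) = mex({0}) = 1
G(2) = mex({0, 1}) = 2
G(3) = mex({1, 2}) = 0
G(4) = mex({0, 2}) = 1
G(5) = mex({0, 1}) = 2
G(6) = mex({1, 2}) = 0
G(7) = mex({0, 2}) = 1
G(8) = mex({0, 1}) = 2
G(9) = mex({1, 2}) = 0
Observe that G(3)..G(9) = 0, 1, 2, 0, 1, 2, 0 repeats G(0)..G(6) = 0, 1, 2, 0, 1, 2, 0.
For k >= max(S) = 7, G(k) is determined by the previous 7 values G(k-7)..G(k-1); a window of 7 consecutive values has recurred shifted by 3, so by induction G(k + 3) = G(k) for all k >= 0: the sequence is periodic from the start with period 3.
One period: G(0..2) = 0, 1, 2.
43 mod 3 = 1, so G(43) = G(1) = 1.

1


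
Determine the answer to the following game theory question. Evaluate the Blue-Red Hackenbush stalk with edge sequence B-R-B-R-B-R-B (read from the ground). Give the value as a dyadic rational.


Edges (from ground): B-R-B-R-B-R-B
By Berlekamp's sign-expansion rule, a Blue-Red Hackenbush stalk has the value of the surreal number whose sign sequence is the edge sequence with B -> + and R -> -.
Sign sequence: +-+-+-+
Trace the sign expansion in the surreal number tree, starting from 0:
Edge 1: B (sign +) -> bounds (0, +inf), value = 1
Edge 2: R (sign -) -> bounds (0, 1), value = 1/2
Edge 3: B (sign +) -> bounds (1/2, 1), value = 3/4
Edge 4: R (sign -) -> bounds (1/2, 3/4), value = 5/8
Edge 5: B (sign +) -> bounds (5/8, 3/4), value = 11/16
Edge 6: R (sign -) -> bounds (5/8, 11/16), value = 21/32
Edge 7: B (sign +) -> bounds (21/32, 11/16), value = 43/64
Game value = 43/64

43/64


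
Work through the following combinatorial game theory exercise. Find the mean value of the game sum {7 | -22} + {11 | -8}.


G1 = {7 | -22}, G2 = {11 | -8}
Each is a switch {a | b} with numbers a > b; its mean value is (a + b)/2, and mean value is additive over game sums: m(G1 + G2) = m(G1) + m(G2).
Mean of G1 = (7 + (-22))/2 = -15/2 = -15/2
Mean of G2 = (11 + (-8))/2 = 3/2 = 3/2
Mean of G1 + G2 = -15/2 + 3/2 = -6

-6


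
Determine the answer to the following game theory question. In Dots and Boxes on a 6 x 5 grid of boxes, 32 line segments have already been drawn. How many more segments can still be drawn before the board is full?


Grid: 6 x 5 boxes, i.e. 7 rows and 6 columns of dots.
Horizontal edges: (rows + 1) * cols = 7 * 5 = 35
Vertical edges: rows * (cols + 1) = 6 * 6 = 36
Total edges: 35 + 36 = 71
Edges drawn: 32
Remaining: 71 - 32 = 39

39


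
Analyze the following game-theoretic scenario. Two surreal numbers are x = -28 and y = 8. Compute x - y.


x = -28, y = 8
x - y = -28 - 8 = -36

-36


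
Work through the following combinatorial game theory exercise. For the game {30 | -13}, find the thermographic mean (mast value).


Game = {30 | -13}, a switch {a | b} with numbers a > b.
Its thermograph has left wall a - t and right wall b + t, which meet at t = (a - b)/2, where both equal (a + b)/2. So the mast (mean value) is at (a + b)/2.
Mean = (30 + (-13))/2 = 17/2 = 17/2

17/2


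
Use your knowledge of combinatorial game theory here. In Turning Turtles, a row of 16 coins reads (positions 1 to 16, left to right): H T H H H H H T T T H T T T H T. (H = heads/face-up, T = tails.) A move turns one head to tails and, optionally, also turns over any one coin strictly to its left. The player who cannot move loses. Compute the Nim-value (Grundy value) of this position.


Coins: H T H H H H H T T T H T T T H T
Key fact: a single head at position k behaves exactly like a Nim heap of size k (turning it to T and optionally flipping a coin at j < k corresponds to moving the heap from k to j, or to 0), and heads combine as a disjunctive sum (two heads at the same place would cancel, matching j XOR j = 0). So the Nim-value is the XOR of the 1-indexed positions of the heads.
Face-up positions (1-indexed): [1, 3, 4, 5, 6, 7, 11, 15]
XOR 0 with 1: 0 XOR 1 = 1
XOR 1 with 3: 1 XOR 3 = 2
XOR 2 with 4: 2 XOR 4 = 6
XOR 6 with 5: 6 XOR 5 = 3
XOR 3 with 6: 3 XOR 6 = 5
XOR 5 with 7: 5 XOR 7 = 2
XOR 2 with 11: 2 XOR 11 = 9
XOR 9 with 15: 9 XOR 15 = 6
Nim-value = 6

6


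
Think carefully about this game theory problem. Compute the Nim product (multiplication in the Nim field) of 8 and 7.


Nim multiplication is bilinear over XOR: (u XOR v) * w = (u*w) XOR (v*w).
So we split each operand into its bit components and XOR the pairwise Nim products.
8 = 8 (as XOR of powers of 2).
7 = 1 + 2 + 4 (as XOR of powers of 2).
Using the standard Nim-product table on single bits:
  2*2 = 3,   2*4 = 8,   2*8 = 12,
  4*4 = 6,   4*8 = 11,  8*8 = 13,
and  1*x = x (identity), k*l = l*k (commutative).
Pairwise Nim products:
  8 * 1 = 8
  8 * 2 = 12
  8 * 4 = 11
XOR them: 8 XOR 12 XOR 11 = 15.
Result: 8 * 7 = 15 (in Nim).

15


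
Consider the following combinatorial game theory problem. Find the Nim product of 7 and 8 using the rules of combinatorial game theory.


Nim multiplication is bilinear over XOR: (u XOR v) * w = (u*w) XOR (v*w).
So we split each operand into its bit components and XOR the pairwise Nim products.
7 = 1 + 2 + 4 (as XOR of powers of 2).
8 = 8 (as XOR of powers of 2).
Using the standard Nim-product table on single bits:
  2*2 = 3,   2*4 = 8,   2*8 = 12,
  4*4 = 6,   4*8 = 11,  8*8 = 13,
and  1*x = x (identity), k*l = l*k (commutative).
Pairwise Nim products:
  1 * 8 = 8
  2 * 8 = 12
  4 * 8 = 11
XOR them: 8 XOR 12 XOR 11 = 15.
Result: 7 * 8 = 15 (in Nim).

15


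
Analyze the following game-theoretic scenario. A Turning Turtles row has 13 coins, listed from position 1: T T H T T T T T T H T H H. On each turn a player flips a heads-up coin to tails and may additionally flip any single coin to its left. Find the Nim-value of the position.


Coins: T T H T T T T T T H T H H
Key fact: a single head at position k behaves exactly like a Nim heap of size k (turning it to T and optionally flipping a coin at j < k corresponds to moving the heap from k to j, or to 0), and heads combine as a disjunctive sum (two heads at the same place would cancel, matching j XOR j = 0). So the Nim-value is the XOR of the 1-indexed positions of the heads.
Face-up positions (1-indexed): [3, 10, 12, 13]
XOR 0 with 3: 0 XOR 3 = 3
XOR 3 with 10: 3 XOR 10 = 9
XOR 9 with 12: 9 XOR 12 = 5
XOR 5 with 13: 5 XOR 13 = 8
Nim-value = 8

8


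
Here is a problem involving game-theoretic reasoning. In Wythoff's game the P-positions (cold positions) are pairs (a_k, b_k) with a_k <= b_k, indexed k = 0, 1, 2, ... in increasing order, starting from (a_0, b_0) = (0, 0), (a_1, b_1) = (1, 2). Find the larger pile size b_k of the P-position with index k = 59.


By Wythoff's theorem, a_k = floor(k * phi) and b_k = floor(k * phi^2) = a_k + k, where phi = (1 + sqrt(5))/2 is the golden ratio.
phi = (1 + sqrt(5))/2 = 1.618034
phi^2 = phi + 1 = 2.618034
k = 59
k * phi^2 = 59 * 2.618034 = 154.464005
b_59 = floor(k * phi^2) = 154 (check: a_59 + k = 95 + 59 = 154)

154


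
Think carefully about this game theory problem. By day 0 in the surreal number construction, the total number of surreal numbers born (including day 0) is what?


Day 0: {|} = 0 is born. Count = 1.
Day n: the number of surreal numbers born by day n is 2^(n+1) - 1.
By day 0: 2^1 - 1 = 1
By day 0: 1 surreal numbers.

1


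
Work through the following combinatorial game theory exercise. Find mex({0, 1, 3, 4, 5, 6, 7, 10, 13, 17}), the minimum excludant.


Set = {0, 1, 3, 4, 5, 6, 7, 10, 13, 17}
0 is in the set.
1 is in the set.
2 is NOT in the set. This is the mex.
mex = 2

2


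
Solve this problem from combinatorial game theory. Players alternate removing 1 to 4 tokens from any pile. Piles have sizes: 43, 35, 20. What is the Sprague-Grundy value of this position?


Subtraction set: {1, 2, 3, 4}
For this subtraction set, G(n) = n mod 5 (period = max + 1 = 5).
Pile 1 (size 43): G(43) = 43 mod 5 = 3
Pile 2 (size 35): G(35) = 35 mod 5 = 0
Pile 3 (size 20): G(20) = 20 mod 5 = 0
Total Grundy value = XOR of all: 3 XOR 0 XOR 0 = 3

3


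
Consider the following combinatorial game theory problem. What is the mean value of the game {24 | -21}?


Game = {24 | -21}, a switch {a | b} with numbers a > b.
Its thermograph has left wall a - t and right wall b + t, which meet at t = (a - b)/2, where both equal (a + b)/2. So the mast (mean value) is at (a + b)/2.
Mean = (24 + (-21))/2 = 3/2 = 3/2

3/2


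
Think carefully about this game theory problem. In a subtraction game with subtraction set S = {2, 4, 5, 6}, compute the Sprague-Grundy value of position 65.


The subtraction set is S = {2, 4, 5, 6}.
G(k) = mex{ G(k - s) : s in S, s <= k }. We compute iteratively: G(0) = 0.
G(1) = mex({}) = 0
G(2) = mex({0}) = 1
G(3) = mex({0}) = 1
G(4) = mex({0, 1}) = 2
G(5) = mex({0, 1}) = 2
G(6) = mex({0, 1, 2}) = 3
G(7) = mex({0, 1, 2}) = 3
G(8) = mex({1, 2, 3}) = 0
G(9) = mex({1, 2, 3}) = 0
G(10) = mex({0, 2, 3}) = 1
G(11) = mex({0, 2, 3}) = 1
G(12) = mex({0, 1, 3}) = 2
G(13) = mex({0, 1, 3}) = 2
Observe that G(8)..G(13) = 0, 0, 1, 1, 2, 2 repeats G(0)..G(5) = 0, 0, 1, 1, 2, 2.
For k >= max(S) = 6, G(k) is determined by the previous 6 values G(k-6)..G(k-1); a window of 6 consecutive values has recurred shifted by 8, so by induction G(k + 8) = G(k) for all k >= 0: the sequence is periodic from the start with period 8.
One period: G(0..7) = 0, 0, 1, 1, 2, 2, 3, 3.
65 mod 8 = 1, so G(65) = G(1) = 0.

0


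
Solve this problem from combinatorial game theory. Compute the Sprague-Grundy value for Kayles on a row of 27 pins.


Kayles: a move removes 1 or 2 adjacent pins from a contiguous row.
Removing pins from a row of k leaves two independent rows (a, b) with a + b = k - 1 (one pin) or a + b = k - 2 (two pins); an end removal gives a = 0.
By Sprague-Grundy, G(k) = mex{ G(a) XOR G(b) } over all these splits. G(0) = 0.
G(1): splits (0,0):0^0=0 -> mex({0}) = 1
G(2): splits (0,1):0^1=1 (0,0):0^0=0 -> mex({0, 1}) = 2
G(3): splits (0,2):0^2=2 (1,1):1^1=0 (0,1):0^1=1 -> mex({0, 1, 2}) = 3
G(4): splits (0,3):0^3=3 (1,2):1^2=3 (0,2):0^2=2 (1,1):1^1=0 -> mex({0, 2, 3}) = 1
G(5): splits (0,4):0^1=1 (1,3):1^3=2 (2,2):2^2=0 (0,3):0^3=3 (1,2):1^2=3 -> mex({0, 1, 2, 3}) = 4
G(6) = mex({0, 1, 2, 4}) = 3
G(7) = mex({0, 1, 3, 4, 5}) = 2
G(8) = mex({0, 2, 3, 5, 6}) = 1
G(9) = mex({0, 1, 2, 3, 6, 7}) = 4
G(10) = mex({0, 1, 3, 4, 5, 7}) = 2
G(11) = mex({0, 1, 2, 3, 4, 5}) = 6
G(12) = mex({0, 1, 2, 3, 5, 6, 7}) = 4
G(13) = mex({0, 2, 3, 4, 6, 7}) = 1
G(14) = mex({0, 1, 4, 5, 6, 7}) = 2
G(15) = mex({0, 1, 2, 3, 4, 5, 6}) = 7
G(16) = mex({0, 2, 3, 5, 6, 7}) = 1
G(17) = mex({0, 1, 2, 3, 5, 6, 7}) = 4
G(18) = mex({0, 1, 2, 4, 5, 6}) = 3
G(19) = mex({0, 1, 3, 4, 5, 7}) = 2
G(20) = mex({0, 2, 3, 4, 5, 6, 7}) = 1
G(21) = mex({0, 1, 2, 3, 5, 6, 7}) = 4
G(22) = mex({0, 1, 2, 3, 4, 5, 7}) = 6
G(23) = mex({0, 1, 2, 3, 4, 5, 6}) = 7
G(24) = mex({0, 1, 2, 3, 5, 6, 7}) = 4
G(25) = mex({0, 2, 3, 4, 6, 7}) = 1
G(26) = mex({0, 1, 3, 4, 5, 6, 7}) = 2
G(27) = mex({0, 1, 2, 3, 4, 5, 6, 7}) = 8
Therefore G(27) = 8.

8


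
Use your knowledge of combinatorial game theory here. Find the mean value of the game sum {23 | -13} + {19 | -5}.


G1 = {23 | -13}, G2 = {19 | -5}
Each is a switch {a | b} with numbers a > b; its mean value is (a + b)/2, and mean value is additive over game sums: m(G1 + G2) = m(G1) + m(G2).
Mean of G1 = (23 + (-13))/2 = 10/2 = 5
Mean of G2 = (19 + (-5))/2 = 14/2 = 7
Mean of G1 + G2 = 5 + 7 = 12

12


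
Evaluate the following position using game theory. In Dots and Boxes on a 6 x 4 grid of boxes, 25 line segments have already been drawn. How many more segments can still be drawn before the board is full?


Grid: 6 x 4 boxes, i.e. 7 rows and 5 columns of dots.
Horizontal edges: (rows + 1) * cols = 7 * 4 = 28
Vertical edges: rows * (cols + 1) = 6 * 5 = 30
Total edges: 28 + 30 = 58
Edges drawn: 25
Remaining: 58 - 25 = 33

33


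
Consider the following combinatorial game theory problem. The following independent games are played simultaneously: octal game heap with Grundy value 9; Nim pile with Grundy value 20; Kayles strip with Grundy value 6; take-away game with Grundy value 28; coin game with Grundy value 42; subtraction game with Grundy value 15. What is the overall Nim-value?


By the Sprague-Grundy theorem, the Grundy value of a sum of games is the XOR of individual Grundy values.
octal game heap: Grundy value = 9. Running XOR: 0 XOR 9 = 9
Nim pile: Grundy value = 20. Running XOR: 9 XOR 20 = 29
Kayles strip: Grundy value = 6. Running XOR: 29 XOR 6 = 27
take-away game: Grundy value = 28. Running XOR: 27 XOR 28 = 7
coin game: Grundy value = 42. Running XOR: 7 XOR 42 = 45
subtraction game: Grundy value = 15. Running XOR: 45 XOR 15 = 34
The combined Grundy value is 34.

34


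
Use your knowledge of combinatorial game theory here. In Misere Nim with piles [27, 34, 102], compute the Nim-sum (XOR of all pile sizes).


We need the XOR (exclusive or) of all pile sizes.
After XOR-ing pile 1 (size 27): 0 XOR 27 = 27
After XOR-ing pile 2 (size 34): 27 XOR 34 = 57
After XOR-ing pile 3 (size 102): 57 XOR 102 = 95
The Nim-value of this position is 95.

95


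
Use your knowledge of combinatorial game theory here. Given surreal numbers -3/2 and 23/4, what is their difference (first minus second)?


x = -3/2, y = 23/4
Converting to common denominator: 4
x = -6/4, y = 23/4
x - y = -3/2 - 23/4 = -29/4

-29/4


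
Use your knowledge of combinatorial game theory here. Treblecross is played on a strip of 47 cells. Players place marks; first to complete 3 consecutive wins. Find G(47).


Treblecross: place X on empty cells; 3-in-a-row wins.
Playing within two cells of an existing X lets the opponent win at once, so sensible play treats the cells i-2..i+2 around each X as dead. The player left with no safe cell loses, so this is a normal-play take-away game on strips of safe cells.
Placing X at cell i (0-indexed) of a strip of k safe cells leaves independent strips of sizes max(0, i-2) and max(0, k-i-3). Hence G(k) = mex{ G(max(0,i-2)) XOR G(max(0,k-i-3)) : 0 <= i < k }, with G(0) = 0.
G(1): splits (0,0):0^0=0 -> mex({0}) = 1
G(2): splits (0,0):0^0=0 -> mex({0}) = 1
G(3): splits (0,0):0^0=0 -> mex({0}) = 1
G(4): splits (0,1):0^1=1 (0,0):0^0=0 -> mex({0, 1}) = 2
G(5): splits (0,2):0^1=1 (0,1):0^1=1 (0,0):0^0=0 -> mex({0, 1}) = 2
G(6) = mex({1}) = 0
G(7) = mex({0, 1, 2}) = 3
G(8) = mex({0, 1, 2}) = 3
G(9) = mex({0, 2}) = 1
G(10) = mex({0, 2, 3}) = 1
G(11) = mex({0, 3}) = 1
G(12) = mex({1, 3}) = 0
G(13) = mex({0, 1, 2, 3}) = 4
G(14) = mex({0, 1, 2}) = 3
G(15) = mex({0, 1, 2}) = 3
G(16) = mex({0, 1, 2, 4}) = 3
G(17) = mex({0, 1, 3, 4}) = 2
G(18) = mex({0, 1, 3, 4}) = 2
G(19) = mex({0, 1, 3, 5}) = 2
G(20) = mex({0, 1, 2, 3, 5}) = 4
G(21) = mex({0, 1, 2, 3, 5}) = 4
G(22) = mex({1, 2, 6}) = 0
G(23) = mex({0, 1, 2, 3, 4, 6}) = 5
G(24) = mex({0, 1, 2, 3, 4}) = 5
G(25) = mex({0, 1, 3, 4, 7}) = 2
G(26) = mex({0, 1, 3, 4, 5, 7}) = 2
G(27) = mex({0, 1, 3, 5}) = 2
G(28) = mex({0, 1, 2, 5}) = 3
G(29) = mex({0, 1, 2, 4, 5, 6}) = 3
G(30) = mex({1, 2, 4, 6}) = 0
G(31) = mex({0, 1, 2, 3, 4, 6}) = 5
G(32) = mex({1, 2, 3, 4, 7}) = 0
G(33) = mex({0, 3, 7}) = 1
G(34) = mex({0, 2, 3, 5, 7}) = 1
G(35) = mex({0, 2, 3, 5, 6}) = 1
G(36) = mex({0, 1, 2, 5, 6}) = 3
G(37) = mex({0, 1, 2, 4, 5, 6}) = 3
G(38) = mex({0, 1, 2, 4}) = 3
G(39) = mex({0, 1, 2, 3, 4, 7}) = 5
G(40) = mex({0, 1, 2, 3, 4, 5, 7}) = 6
G(41) = mex({0, 1, 2, 3, 5, 7}) = 4
G(42) = mex({0, 1, 2, 3, 5, 6, 7}) = 4
G(43) = mex({0, 2, 3, 5, 6}) = 1
G(44) = mex({1, 2, 3, 4, 5, 6}) = 0
G(45) = mex({0, 1, 2, 3, 4, 6, 7}) = 5
G(46) = mex({0, 1, 2, 3, 4, 7}) = 5
G(47) = mex({0, 1, 2, 3, 4, 5, 7}) = 6
Therefore G(47) = 6.

6


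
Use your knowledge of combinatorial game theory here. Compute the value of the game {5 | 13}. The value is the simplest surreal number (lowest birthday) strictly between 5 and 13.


Left options: {5}, max = 5
Right options: {13}, min = 13
All options are numbers and max(Left) < min(Right), so by the simplicity theorem the value is the simplest (earliest-born) number strictly between 5 and 13.
Integers 6 through 12 all lie strictly between 5 and 13.
Among integers, the simplest (lowest birthday = smallest |n|; 0 is born on day 0, +-n on day n) is 6.
No non-integer in the interval can be simpler: if x is a non-integer in the interval, then floor(x) or ceil(x) also lies in the interval (the interval contains an integer), and both are proper prefixes of x's sign expansion, i.e. born earlier. So the game value is 6.
Game value = 6

6


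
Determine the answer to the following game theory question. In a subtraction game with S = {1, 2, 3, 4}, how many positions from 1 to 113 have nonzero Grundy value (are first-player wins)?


Subtraction set S = {1, 2, 3, 4}, so G(n) = n mod 5.
G(n) = 0 when n is a multiple of 5.
Multiples of 5 in [1, 113]: 22
N-positions (nonzero Grundy) = 113 - 22 = 91

91


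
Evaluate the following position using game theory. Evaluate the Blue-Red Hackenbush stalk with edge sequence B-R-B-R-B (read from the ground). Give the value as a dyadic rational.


Edges (from ground): B-R-B-R-B
By Berlekamp's sign-expansion rule, a Blue-Red Hackenbush stalk has the value of the surreal number whose sign sequence is the edge sequence with B -> + and R -> -.
Sign sequence: +-+-+
Trace the sign expansion in the surreal number tree, starting from 0:
Edge 1: B (sign +) -> bounds (0, +inf), value = 1
Edge 2: R (sign -) -> bounds (0, 1), value = 1/2
Edge 3: B (sign +) -> bounds (1/2, 1), value = 3/4
Edge 4: R (sign -) -> bounds (1/2, 3/4), value = 5/8
Edge 5: B (sign +) -> bounds (5/8, 3/4), value = 11/16
Game value = 11/16

11/16


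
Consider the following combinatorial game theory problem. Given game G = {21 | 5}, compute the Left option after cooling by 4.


Original game: {21 | 5} (a switch {a | b} with a > b).
Cooling by t (for t below the temperature (a - b)/2 = 8) taxes each move by t: {a | b} cooled by t is {a - t | b + t}.
Cooling amount: t = 4
Cooled Left option: 21 - 4 = 17
Cooled Right option: 5 + 4 = 9
Cooled game: {17 | 9}
Left option = 17

17


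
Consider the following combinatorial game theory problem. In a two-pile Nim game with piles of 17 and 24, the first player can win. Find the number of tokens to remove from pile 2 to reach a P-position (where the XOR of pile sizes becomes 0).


Piles: 17 and 24
Current XOR: 17 XOR 24 = 9 (non-zero, so this is an N-position).
To make the XOR zero, we need to find a move that balances the piles.
For pile 2 (size 24): target = 24 XOR 9 = 17
We reduce pile 2 from 24 to 17.
Tokens removed: 24 - 17 = 7
Verification: 17 XOR 17 = 0

7


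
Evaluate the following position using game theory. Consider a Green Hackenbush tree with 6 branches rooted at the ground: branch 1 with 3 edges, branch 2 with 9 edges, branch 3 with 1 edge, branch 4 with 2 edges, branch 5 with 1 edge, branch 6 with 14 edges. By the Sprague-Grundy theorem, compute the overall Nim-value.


The tree has 6 branches from the ground vertex.
In Green Hackenbush, the Nim-value of a simple path of length k is k.
Branch 1: length 3, Nim-value = 3
Branch 2: length 9, Nim-value = 9
Branch 3: length 1, Nim-value = 1
Branch 4: length 2, Nim-value = 2
Branch 5: length 1, Nim-value = 1
Branch 6: length 14, Nim-value = 14
Total Nim-value = XOR of all branch values:
0 XOR 3 = 3
3 XOR 9 = 10
10 XOR 1 = 11
11 XOR 2 = 9
9 XOR 1 = 8
8 XOR 14 = 6
Nim-value of the tree = 6

6


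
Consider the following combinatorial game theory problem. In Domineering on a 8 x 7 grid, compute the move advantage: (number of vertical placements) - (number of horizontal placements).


Board is 8 x 7 (rows x cols).
Left (vertical) placements: (rows-1) * cols = 7 * 7 = 49
Right (horizontal) placements: rows * (cols-1) = 8 * 6 = 48
Advantage = Left - Right = 49 - 48 = 1

1


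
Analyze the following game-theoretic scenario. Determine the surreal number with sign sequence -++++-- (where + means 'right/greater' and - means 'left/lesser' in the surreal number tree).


Sign expansion: -++++--
Rule: track bounds (lo, hi), initially (-inf, +inf). On '+', the current value becomes lo and we move to the simplest number in (value, hi): value + 1 if hi = +inf, otherwise the midpoint (value + hi)/2. On '-', the current value becomes hi and we move to value - 1 if lo = -inf, otherwise the midpoint (lo + value)/2.
Start at 0.
Step 1: sign = -, move left. Bounds: (-inf, 0). Value = -1
Step 2: sign = +, move right. Bounds: (-1, 0). Value = -1/2
Step 3: sign = +, move right. Bounds: (-1/2, 0). Value = -1/4
Step 4: sign = +, move right. Bounds: (-1/4, 0). Value = -1/8
Step 5: sign = +, move right. Bounds: (-1/8, 0). Value = -1/16
Step 6: sign = -, move left. Bounds: (-1/8, -1/16). Value = -3/32
Step 7: sign = -, move left. Bounds: (-1/8, -3/32). Value = -7/64
The surreal number with sign expansion -++++-- is -7/64.

-7/64


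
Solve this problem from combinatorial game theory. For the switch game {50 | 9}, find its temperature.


The game is {50 | 9}, a switch {a | b} with numbers a > b.
Cooling {a | b} by t gives {a - t | b + t}, which stops being hot when a - t = b + t, i.e. at t = (a - b)/2. So the temperature of a switch is (a - b)/2.
Temperature = (Left option - Right option) / 2
= (50 - (9)) / 2
= 41 / 2
= 41/2

41/2


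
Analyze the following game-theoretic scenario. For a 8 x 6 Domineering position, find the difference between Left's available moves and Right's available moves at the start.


Board is 8 x 6 (rows x cols).
Left (vertical) placements: (rows-1) * cols = 7 * 6 = 42
Right (horizontal) placements: rows * (cols-1) = 8 * 5 = 40
Advantage = Left - Right = 42 - 40 = 2

2


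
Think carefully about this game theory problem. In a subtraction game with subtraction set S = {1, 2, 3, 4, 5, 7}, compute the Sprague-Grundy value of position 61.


The subtraction set is S = {1, 2, 3, 4, 5, 7}.
G(k) = mex{ G(k - s) : s in S, s <= k }. We compute iteratively: G(0) = 0.
G(1) = mex({0}) = 1
G(2) = mex({0, 1}) = 2
G(3) = mex({0, 1, 2}) = 3
G(4) = mex({0, 1, 2, 3}) = 4
G(5) = mex({0, 1, 2, 3, 4}) = 5
G(6) = mex({1, 2, 3, 4, 5}) = 0
G(7) = mex({0, 2, 3, 4, 5}) = 1
G(8) = mex({0, 1, 3, 4, 5}) = 2
G(9) = mex({0, 1, 2, 4, 5}) = 3
G(10) = mex({0, 1, 2, 3, 5}) = 4
G(11) = mex({0, 1, 2, 3, 4}) = 5
G(12) = mex({1, 2, 3, 4, 5}) = 0
Observe that G(6)..G(12) = 0, 1, 2, 3, 4, 5, 0 repeats G(0)..G(6) = 0, 1, 2, 3, 4, 5, 0.
For k >= max(S) = 7, G(k) is determined by the previous 7 values G(k-7)..G(k-1); a window of 7 consecutive values has recurred shifted by 6, so by induction G(k + 6) = G(k) for all k >= 0: the sequence is periodic from the start with period 6.
One period: G(0..5) = 0, 1, 2, 3, 4, 5.
61 mod 6 = 1, so G(61) = G(1) = 1.

1


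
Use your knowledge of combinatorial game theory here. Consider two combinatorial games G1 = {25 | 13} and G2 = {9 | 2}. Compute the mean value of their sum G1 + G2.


G1 = {25 | 13}, G2 = {9 | 2}
Each is a switch {a | b} with numbers a > b; its mean value is (a + b)/2, and mean value is additive over game sums: m(G1 + G2) = m(G1) + m(G2).
Mean of G1 = (25 + (13))/2 = 38/2 = 19
Mean of G2 = (9 + (2))/2 = 11/2 = 11/2
Mean of G1 + G2 = 19 + 11/2 = 49/2

49/2


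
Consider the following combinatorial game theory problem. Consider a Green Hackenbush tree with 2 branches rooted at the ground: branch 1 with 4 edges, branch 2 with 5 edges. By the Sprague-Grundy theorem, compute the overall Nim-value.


The tree has 2 branches from the ground vertex.
In Green Hackenbush, the Nim-value of a simple path of length k is k.
Branch 1: length 4, Nim-value = 4
Branch 2: length 5, Nim-value = 5
Total Nim-value = XOR of all branch values:
0 XOR 4 = 4
4 XOR 5 = 1
Nim-value of the tree = 1

1


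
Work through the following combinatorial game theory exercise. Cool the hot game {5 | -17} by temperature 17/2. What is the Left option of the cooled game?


Original game: {5 | -17} (a switch {a | b} with a > b).
Cooling by t (for t below the temperature (a - b)/2 = 11) taxes each move by t: {a | b} cooled by t is {a - t | b + t}.
Cooling amount: t = 17/2
Cooled Left option: 5 - 17/2 = -7/2
Cooled Right option: -17 + 17/2 = -17/2
Cooled game: {-7/2 | -17/2}
Left option = -7/2

-7/2


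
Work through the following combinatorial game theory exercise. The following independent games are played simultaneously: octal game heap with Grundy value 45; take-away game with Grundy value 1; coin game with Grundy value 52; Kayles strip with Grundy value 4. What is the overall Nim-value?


By the Sprague-Grundy theorem, the Grundy value of a sum of games is the XOR of individual Grundy values.
octal game heap: Grundy value = 45. Running XOR: 0 XOR 45 = 45
take-away game: Grundy value = 1. Running XOR: 45 XOR 1 = 44
coin game: Grundy value = 52. Running XOR: 44 XOR 52 = 24
Kayles strip: Grundy value = 4. Running XOR: 24 XOR 4 = 28
The combined Grundy value is 28.

28


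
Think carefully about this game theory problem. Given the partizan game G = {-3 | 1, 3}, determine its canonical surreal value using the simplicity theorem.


Left options: {-3}, max = -3
Right options: {1, 3}, min = 1
All options are numbers and max(Left) < min(Right), so by the simplicity theorem the value is the simplest (earliest-born) number strictly between -3 and 1.
Integers -2 through 0 all lie strictly between -3 and 1.
Among integers, the simplest (lowest birthday = smallest |n|; 0 is born on day 0, +-n on day n) is 0.
No non-integer in the interval can be simpler: if x is a non-integer in the interval, then floor(x) or ceil(x) also lies in the interval (the interval contains an integer), and both are proper prefixes of x's sign expansion, i.e. born earlier. So the game value is 0.
Game value = 0

0


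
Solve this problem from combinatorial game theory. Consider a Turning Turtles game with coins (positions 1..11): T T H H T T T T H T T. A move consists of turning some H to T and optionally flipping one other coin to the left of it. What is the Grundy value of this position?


Coins: T T H H T T T T H T T
Key fact: a single head at position k behaves exactly like a Nim heap of size k (turning it to T and optionally flipping a coin at j < k corresponds to moving the heap from k to j, or to 0), and heads combine as a disjunctive sum (two heads at the same place would cancel, matching j XOR j = 0). So the Nim-value is the XOR of the 1-indexed positions of the heads.
Face-up positions (1-indexed): [3, 4, 9]
XOR 0 with 3: 0 XOR 3 = 3
XOR 3 with 4: 3 XOR 4 = 7
XOR 7 with 9: 7 XOR 9 = 14
Nim-value = 14

14


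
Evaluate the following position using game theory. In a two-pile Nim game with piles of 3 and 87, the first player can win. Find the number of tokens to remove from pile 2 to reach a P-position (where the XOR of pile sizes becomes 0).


Piles: 3 and 87
Current XOR: 3 XOR 87 = 84 (non-zero, so this is an N-position).
To make the XOR zero, we need to find a move that balances the piles.
For pile 2 (size 87): target = 87 XOR 84 = 3
We reduce pile 2 from 87 to 3.
Tokens removed: 87 - 3 = 84
Verification: 3 XOR 3 = 0

84


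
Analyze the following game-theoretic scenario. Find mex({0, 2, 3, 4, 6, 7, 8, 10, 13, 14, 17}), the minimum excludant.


Set = {0, 2, 3, 4, 6, 7, 8, 10, 13, 14, 17}
0 is in the set.
1 is NOT in the set. This is the mex.
mex = 1

1


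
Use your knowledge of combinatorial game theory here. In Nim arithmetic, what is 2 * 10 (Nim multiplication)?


Nim multiplication is bilinear over XOR: (u XOR v) * w = (u*w) XOR (v*w).
So we split each operand into its bit components and XOR the pairwise Nim products.
2 = 2 (as XOR of powers of 2).
10 = 2 + 8 (as XOR of powers of 2).
Using the standard Nim-product table on single bits:
  2*2 = 3,   2*4 = 8,   2*8 = 12,
  4*4 = 6,   4*8 = 11,  8*8 = 13,
and  1*x = x (identity), k*l = l*k (commutative).
Pairwise Nim products:
  2 * 2 = 3
  2 * 8 = 12
XOR them: 3 XOR 12 = 15.
Result: 2 * 10 = 15 (in Nim).

15


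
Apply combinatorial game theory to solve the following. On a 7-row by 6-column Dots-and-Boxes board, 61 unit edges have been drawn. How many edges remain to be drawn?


Grid: 7 x 6 boxes, i.e. 8 rows and 7 columns of dots.
Horizontal edges: (rows + 1) * cols = 8 * 6 = 48
Vertical edges: rows * (cols + 1) = 7 * 7 = 49
Total edges: 48 + 49 = 97
Edges drawn: 61
Remaining: 97 - 61 = 36

36


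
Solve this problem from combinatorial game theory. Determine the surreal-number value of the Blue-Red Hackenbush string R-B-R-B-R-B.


Edges (from ground): R-B-R-B-R-B
By Berlekamp's sign-expansion rule, a Blue-Red Hackenbush stalk has the value of the surreal number whose sign sequence is the edge sequence with B -> + and R -> -.
Sign sequence: -+-+-+
Trace the sign expansion in the surreal number tree, starting from 0:
Edge 1: R (sign -) -> bounds (-inf, 0), value = -1
Edge 2: B (sign +) -> bounds (-1, 0), value = -1/2
Edge 3: R (sign -) -> bounds (-1, -1/2), value = -3/4
Edge 4: B (sign +) -> bounds (-3/4, -1/2), value = -5/8
Edge 5: R (sign -) -> bounds (-3/4, -5/8), value = -11/16
Edge 6: B (sign +) -> bounds (-11/16, -5/8), value = -21/32
Game value = -21/32

-21/32


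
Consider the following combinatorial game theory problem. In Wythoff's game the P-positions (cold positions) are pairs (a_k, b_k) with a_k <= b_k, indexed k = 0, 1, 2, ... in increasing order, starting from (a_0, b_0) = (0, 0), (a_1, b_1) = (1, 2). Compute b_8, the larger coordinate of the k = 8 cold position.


By Wythoff's theorem, a_k = floor(k * phi) and b_k = floor(k * phi^2) = a_k + k, where phi = (1 + sqrt(5))/2 is the golden ratio.
phi = (1 + sqrt(5))/2 = 1.618034
phi^2 = phi + 1 = 2.618034
k = 8
k * phi^2 = 8 * 2.618034 = 20.944272
b_8 = floor(k * phi^2) = 20 (check: a_8 + k = 12 + 8 = 20)

20


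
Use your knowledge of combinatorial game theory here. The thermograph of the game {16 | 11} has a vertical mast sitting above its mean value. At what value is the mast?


Game = {16 | 11}, a switch {a | b} with numbers a > b.
Its thermograph has left wall a - t and right wall b + t, which meet at t = (a - b)/2, where both equal (a + b)/2. So the mast (mean value) is at (a + b)/2.
Mean = (16 + (11))/2 = 27/2 = 27/2

27/2


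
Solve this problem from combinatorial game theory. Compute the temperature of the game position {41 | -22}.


The game is {41 | -22}, a switch {a | b} with numbers a > b.
Cooling {a | b} by t gives {a - t | b + t}, which stops being hot when a - t = b + t, i.e. at t = (a - b)/2. So the temperature of a switch is (a - b)/2.
Temperature = (Left option - Right option) / 2
= (41 - (-22)) / 2
= 63 / 2
= 63/2

63/2


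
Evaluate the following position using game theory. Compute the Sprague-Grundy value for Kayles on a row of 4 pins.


Kayles: a move removes 1 or 2 adjacent pins from a contiguous row.
Removing pins from a row of k leaves two independent rows (a, b) with a + b = k - 1 (one pin) or a + b = k - 2 (two pins); an end removal gives a = 0.
By Sprague-Grundy, G(k) = mex{ G(a) XOR G(b) } over all these splits. G(0) = 0.
G(1): splits (0,0):0^0=0 -> mex({0}) = 1
G(2): splits (0,1):0^1=1 (0,0):0^0=0 -> mex({0, 1}) = 2
G(3): splits (0,2):0^2=2 (1,1):1^1=0 (0,1):0^1=1 -> mex({0, 1, 2}) = 3
G(4): splits (0,3):0^3=3 (1,2):1^2=3 (0,2):0^2=2 (1,1):1^1=0 -> mex({0, 2, 3}) = 1
Therefore G(4) = 1.

1


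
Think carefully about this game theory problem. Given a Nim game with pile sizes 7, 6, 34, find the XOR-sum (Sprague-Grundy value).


We need the XOR (exclusive or) of all pile sizes.
After XOR-ing pile 1 (size 7): 0 XOR 7 = 7
After XOR-ing pile 2 (size 6): 7 XOR 6 = 1
After XOR-ing pile 3 (size 34): 1 XOR 34 = 35
The Nim-value of this position is 35.

35


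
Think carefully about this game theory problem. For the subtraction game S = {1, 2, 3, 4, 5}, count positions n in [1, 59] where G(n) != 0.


Subtraction set S = {1, 2, 3, 4, 5}, so G(n) = n mod 6.
G(n) = 0 when n is a multiple of 6.
Multiples of 6 in [1, 59]: 9
N-positions (nonzero Grundy) = 59 - 9 = 50

50


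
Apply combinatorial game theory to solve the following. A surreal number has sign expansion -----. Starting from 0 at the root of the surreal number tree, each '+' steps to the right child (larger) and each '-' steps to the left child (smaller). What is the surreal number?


Sign expansion: -----
Rule: track bounds (lo, hi), initially (-inf, +inf). On '+', the current value becomes lo and we move to the simplest number in (value, hi): value + 1 if hi = +inf, otherwise the midpoint (value + hi)/2. On '-', the current value becomes hi and we move to value - 1 if lo = -inf, otherwise the midpoint (lo + value)/2.
Start at 0.
Step 1: sign = -, move left. Bounds: (-inf, 0). Value = -1
Step 2: sign = -, move left. Bounds: (-inf, -1). Value = -2
Step 3: sign = -, move left. Bounds: (-inf, -2). Value = -3
Step 4: sign = -, move left. Bounds: (-inf, -3). Value = -4
Step 5: sign = -, move left. Bounds: (-inf, -4). Value = -5
The surreal number with sign expansion ----- is -5.

-5


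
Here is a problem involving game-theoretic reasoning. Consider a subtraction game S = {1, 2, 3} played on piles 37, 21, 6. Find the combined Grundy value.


Subtraction set: {1, 2, 3}
For this subtraction set, G(n) = n mod 4 (period = max + 1 = 4).
Pile 1 (size 37): G(37) = 37 mod 4 = 1
Pile 2 (size 21): G(21) = 21 mod 4 = 1
Pile 3 (size 6): G(6) = 6 mod 4 = 2
Total Grundy value = XOR of all: 1 XOR 1 XOR 2 = 2

2


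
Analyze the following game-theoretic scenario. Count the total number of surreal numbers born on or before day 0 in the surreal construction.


Day 0: {|} = 0 is born. Count = 1.
Day n: the number of surreal numbers born by day n is 2^(n+1) - 1.
By day 0: 2^1 - 1 = 1
By day 0: 1 surreal numbers.

1


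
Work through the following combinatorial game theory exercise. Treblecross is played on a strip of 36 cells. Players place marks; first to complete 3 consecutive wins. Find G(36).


Treblecross: place X on empty cells; 3-in-a-row wins.
Playing within two cells of an existing X lets the opponent win at once, so sensible play treats the cells i-2..i+2 around each X as dead. The player left with no safe cell loses, so this is a normal-play take-away game on strips of safe cells.
Placing X at cell i (0-indexed) of a strip of k safe cells leaves independent strips of sizes max(0, i-2) and max(0, k-i-3). Hence G(k) = mex{ G(max(0,i-2)) XOR G(max(0,k-i-3)) : 0 <= i < k }, with G(0) = 0.
G(1): splits (0,0):0^0=0 -> mex({0}) = 1
G(2): splits (0,0):0^0=0 -> mex({0}) = 1
G(3): splits (0,0):0^0=0 -> mex({0}) = 1
G(4): splits (0,1):0^1=1 (0,0):0^0=0 -> mex({0, 1}) = 2
G(5): splits (0,2):0^1=1 (0,1):0^1=1 (0,0):0^0=0 -> mex({0, 1}) = 2
G(6) = mex({1}) = 0
G(7) = mex({0, 1, 2}) = 3
G(8) = mex({0, 1, 2}) = 3
G(9) = mex({0, 2}) = 1
G(10) = mex({0, 2, 3}) = 1
G(11) = mex({0, 3}) = 1
G(12) = mex({1, 3}) = 0
G(13) = mex({0, 1, 2, 3}) = 4
G(14) = mex({0, 1, 2}) = 3
G(15) = mex({0, 1, 2}) = 3
G(16) = mex({0, 1, 2, 4}) = 3
G(17) = mex({0, 1, 3, 4}) = 2
G(18) = mex({0, 1, 3, 4}) = 2
G(19) = mex({0, 1, 3, 5}) = 2
G(20) = mex({0, 1, 2, 3, 5}) = 4
G(21) = mex({0, 1, 2, 3, 5}) = 4
G(22) = mex({1, 2, 6}) = 0
G(23) = mex({0, 1, 2, 3, 4, 6}) = 5
G(24) = mex({0, 1, 2, 3, 4}) = 5
G(25) = mex({0, 1, 3, 4, 7}) = 2
G(26) = mex({0, 1, 3, 4, 5, 7}) = 2
G(27) = mex({0, 1, 3, 5}) = 2
G(28) = mex({0, 1, 2, 5}) = 3
G(29) = mex({0, 1, 2, 4, 5, 6}) = 3
G(30) = mex({1, 2, 4, 6}) = 0
G(31) = mex({0, 1, 2, 3, 4, 6}) = 5
G(32) = mex({1, 2, 3, 4, 7}) = 0
G(33) = mex({0, 3, 7}) = 1
G(34) = mex({0, 2, 3, 5, 7}) = 1
G(35) = mex({0, 2, 3, 5, 6}) = 1
G(36) = mex({0, 1, 2, 5, 6}) = 3
Therefore G(36) = 3.

3


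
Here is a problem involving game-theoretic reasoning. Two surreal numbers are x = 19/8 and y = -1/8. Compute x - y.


x = 19/8, y = -1/8
Converting to common denominator: 8
x = 19/8, y = -1/8
x - y = 19/8 - -1/8 = 5/2

5/2


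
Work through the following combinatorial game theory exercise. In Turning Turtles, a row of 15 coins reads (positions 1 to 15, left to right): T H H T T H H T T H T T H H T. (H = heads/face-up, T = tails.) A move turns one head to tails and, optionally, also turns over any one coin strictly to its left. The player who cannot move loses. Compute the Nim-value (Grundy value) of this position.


Coins: T H H T T H H T T H T T H H T
Key fact: a single head at position k behaves exactly like a Nim heap of size k (turning it to T and optionally flipping a coin at j < k corresponds to moving the heap from k to j, or to 0), and heads combine as a disjunctive sum (two heads at the same place would cancel, matching j XOR j = 0). So the Nim-value is the XOR of the 1-indexed positions of the heads.
Face-up positions (1-indexed): [2, 3, 6, 7, 10, 13, 14]
XOR 0 with 2: 0 XOR 2 = 2
XOR 2 with 3: 2 XOR 3 = 1
XOR 1 with 6: 1 XOR 6 = 7
XOR 7 with 7: 7 XOR 7 = 0
XOR 0 with 10: 0 XOR 10 = 10
XOR 10 with 13: 10 XOR 13 = 7
XOR 7 with 14: 7 XOR 14 = 9
Nim-value = 9

9


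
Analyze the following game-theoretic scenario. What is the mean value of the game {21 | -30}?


Game = {21 | -30}, a switch {a | b} with numbers a > b.
Its thermograph has left wall a - t and right wall b + t, which meet at t = (a - b)/2, where both equal (a + b)/2. So the mast (mean value) is at (a + b)/2.
Mean = (21 + (-30))/2 = -9/2 = -9/2

-9/2


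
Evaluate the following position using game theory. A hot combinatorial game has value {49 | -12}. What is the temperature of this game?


The game is {49 | -12}, a switch {a | b} with numbers a > b.
Cooling {a | b} by t gives {a - t | b + t}, which stops being hot when a - t = b + t, i.e. at t = (a - b)/2. So the temperature of a switch is (a - b)/2.
Temperature = (Left option - Right option) / 2
= (49 - (-12)) / 2
= 61 / 2
= 61/2

61/2
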